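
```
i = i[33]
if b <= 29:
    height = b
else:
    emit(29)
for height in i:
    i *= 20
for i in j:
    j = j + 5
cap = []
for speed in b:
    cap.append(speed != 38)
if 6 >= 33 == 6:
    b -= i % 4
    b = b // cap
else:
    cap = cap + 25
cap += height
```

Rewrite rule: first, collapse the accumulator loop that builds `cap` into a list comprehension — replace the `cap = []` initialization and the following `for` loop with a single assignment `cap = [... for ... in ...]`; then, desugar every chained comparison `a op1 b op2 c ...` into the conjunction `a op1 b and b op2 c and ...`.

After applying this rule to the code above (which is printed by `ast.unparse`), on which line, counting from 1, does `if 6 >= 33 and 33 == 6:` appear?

11

Transformed code:
i = i[33]
if b <= 29:
    height = b
else:
    emit(29)
for height in i:
    i *= 20
for i in j:
    j = j + 5
cap = [speed != 38 for speed in b]
if 6 >= 33 and 33 == 6:
    b -= i % 4
    b = b // cap
else:
    cap = cap + 25
cap += height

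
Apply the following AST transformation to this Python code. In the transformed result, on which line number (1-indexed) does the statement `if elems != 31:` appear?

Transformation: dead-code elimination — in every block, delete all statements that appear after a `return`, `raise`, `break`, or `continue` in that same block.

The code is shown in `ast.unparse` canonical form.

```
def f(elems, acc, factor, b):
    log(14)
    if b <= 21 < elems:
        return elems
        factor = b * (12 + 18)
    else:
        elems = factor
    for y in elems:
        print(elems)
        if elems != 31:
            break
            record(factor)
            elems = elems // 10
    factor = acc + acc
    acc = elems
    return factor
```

9

Transformed code:
def f(elems, acc, factor, b):
    log(14)
    if b <= 21 < elems:
        return elems
    else:
        elems = factor
    for y in elems:
        print(elems)
        if elems != 31:
            break
    factor = acc + acc
    acc = elems
    return factor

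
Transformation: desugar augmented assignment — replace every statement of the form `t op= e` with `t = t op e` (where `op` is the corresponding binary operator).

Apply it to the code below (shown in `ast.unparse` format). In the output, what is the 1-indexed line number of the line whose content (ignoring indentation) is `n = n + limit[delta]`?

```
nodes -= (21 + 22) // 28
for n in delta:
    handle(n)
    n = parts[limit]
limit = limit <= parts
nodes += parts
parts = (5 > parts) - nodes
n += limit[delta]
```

Transformed code:
nodes = nodes - (21 + 22) // 28
for n in delta:
    handle(n)
    n = parts[limit]
limit = limit <= parts
nodes = nodes + parts
parts = (5 > parts) - nodes
n = n + limit[delta]

8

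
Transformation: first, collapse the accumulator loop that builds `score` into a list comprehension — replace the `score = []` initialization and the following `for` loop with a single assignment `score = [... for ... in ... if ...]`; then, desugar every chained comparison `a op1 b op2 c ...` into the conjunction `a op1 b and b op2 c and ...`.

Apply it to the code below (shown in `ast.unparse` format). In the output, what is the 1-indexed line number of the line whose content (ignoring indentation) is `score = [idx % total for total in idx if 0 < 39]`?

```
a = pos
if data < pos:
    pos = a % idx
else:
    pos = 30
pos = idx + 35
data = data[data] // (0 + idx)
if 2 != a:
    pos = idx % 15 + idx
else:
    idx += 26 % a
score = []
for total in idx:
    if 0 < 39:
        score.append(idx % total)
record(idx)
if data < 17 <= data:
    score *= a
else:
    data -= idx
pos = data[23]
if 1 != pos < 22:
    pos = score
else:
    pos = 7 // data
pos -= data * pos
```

Transformed code:
a = pos
if data < pos:
    pos = a % idx
else:
    pos = 30
pos = idx + 35
data = data[data] // (0 + idx)
if 2 != a:
    pos = idx % 15 + idx
else:
    idx += 26 % a
score = [idx % total for total in idx if 0 < 39]
record(idx)
if data < 17 and 17 <= data:
    score *= a
else:
    data -= idx
pos = data[23]
if 1 != pos and pos < 22:
    pos = score
else:
    pos = 7 // data
pos -= data * pos

12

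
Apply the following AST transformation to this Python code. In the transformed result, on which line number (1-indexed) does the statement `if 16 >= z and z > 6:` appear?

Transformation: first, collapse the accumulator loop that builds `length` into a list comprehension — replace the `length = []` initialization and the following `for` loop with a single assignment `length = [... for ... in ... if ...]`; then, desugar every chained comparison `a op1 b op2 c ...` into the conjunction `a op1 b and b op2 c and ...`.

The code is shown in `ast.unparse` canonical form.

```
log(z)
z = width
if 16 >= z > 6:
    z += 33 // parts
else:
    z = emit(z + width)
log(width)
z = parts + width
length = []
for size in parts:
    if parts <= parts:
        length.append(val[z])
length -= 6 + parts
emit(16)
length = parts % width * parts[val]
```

Transformed code:
log(z)
z = width
if 16 >= z and z > 6:
    z += 33 // parts
else:
    z = emit(z + width)
log(width)
z = parts + width
length = [val[z] for size in parts if parts <= parts]
length -= 6 + parts
emit(16)
length = parts % width * parts[val]

3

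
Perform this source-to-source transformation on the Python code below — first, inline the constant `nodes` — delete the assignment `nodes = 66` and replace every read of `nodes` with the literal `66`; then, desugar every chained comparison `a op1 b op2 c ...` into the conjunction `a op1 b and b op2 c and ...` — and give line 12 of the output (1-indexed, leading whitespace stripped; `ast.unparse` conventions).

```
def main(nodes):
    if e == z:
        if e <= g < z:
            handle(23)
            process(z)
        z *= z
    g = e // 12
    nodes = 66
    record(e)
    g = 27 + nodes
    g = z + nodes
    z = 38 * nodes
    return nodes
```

return 66

Transformed code:
def main(nodes):
    if e == z:
        if e <= g and g < z:
            handle(23)
            process(z)
        z *= z
    g = e // 12
    record(e)
    g = 27 + 66
    g = z + 66
    z = 38 * 66
    return 66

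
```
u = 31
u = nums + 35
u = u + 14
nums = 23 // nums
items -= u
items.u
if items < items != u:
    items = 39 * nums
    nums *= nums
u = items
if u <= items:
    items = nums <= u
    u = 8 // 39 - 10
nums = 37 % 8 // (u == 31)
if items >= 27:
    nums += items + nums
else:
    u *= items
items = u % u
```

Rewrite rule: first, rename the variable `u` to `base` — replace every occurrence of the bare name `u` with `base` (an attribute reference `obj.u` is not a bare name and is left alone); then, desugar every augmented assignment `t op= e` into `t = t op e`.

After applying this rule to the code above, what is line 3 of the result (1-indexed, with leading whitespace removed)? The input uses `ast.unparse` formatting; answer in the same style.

Transformed code:
base = 31
base = nums + 35
base = base + 14
nums = 23 // nums
items = items - base
items.u
if items < items != base:
    items = 39 * nums
    nums = nums * nums
base = items
if base <= items:
    items = nums <= base
    base = 8 // 39 - 10
nums = 37 % 8 // (base == 31)
if items >= 27:
    nums = nums + (items + nums)
else:
    base = base * items
items = base % base

base = base + 14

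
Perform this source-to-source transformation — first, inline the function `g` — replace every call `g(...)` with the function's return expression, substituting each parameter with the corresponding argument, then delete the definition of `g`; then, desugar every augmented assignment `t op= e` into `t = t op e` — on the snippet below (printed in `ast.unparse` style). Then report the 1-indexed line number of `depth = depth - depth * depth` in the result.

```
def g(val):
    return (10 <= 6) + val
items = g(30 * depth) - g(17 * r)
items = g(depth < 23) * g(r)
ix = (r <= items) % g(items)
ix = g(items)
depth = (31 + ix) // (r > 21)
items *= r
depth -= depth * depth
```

7

Transformed code:
items = (10 <= 6) + 30 * depth - ((10 <= 6) + 17 * r)
items = ((10 <= 6) + (depth < 23)) * ((10 <= 6) + r)
ix = (r <= items) % ((10 <= 6) + items)
ix = (10 <= 6) + items
depth = (31 + ix) // (r > 21)
items = items * r
depth = depth - depth * depth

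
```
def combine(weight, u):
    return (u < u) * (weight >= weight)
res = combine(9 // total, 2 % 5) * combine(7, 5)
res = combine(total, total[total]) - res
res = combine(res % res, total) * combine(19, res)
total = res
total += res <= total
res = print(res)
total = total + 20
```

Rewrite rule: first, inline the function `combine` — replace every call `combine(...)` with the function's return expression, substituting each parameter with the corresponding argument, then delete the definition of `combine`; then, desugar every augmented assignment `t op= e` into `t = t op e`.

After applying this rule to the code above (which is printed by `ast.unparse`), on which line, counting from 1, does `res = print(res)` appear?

Transformed code:
res = (2 % 5 < 2 % 5) * (9 // total >= 9 // total) * ((5 < 5) * (7 >= 7))
res = (total[total] < total[total]) * (total >= total) - res
res = (total < total) * (res % res >= res % res) * ((res < res) * (19 >= 19))
total = res
total = total + (res <= total)
res = print(res)
total = total + 20

6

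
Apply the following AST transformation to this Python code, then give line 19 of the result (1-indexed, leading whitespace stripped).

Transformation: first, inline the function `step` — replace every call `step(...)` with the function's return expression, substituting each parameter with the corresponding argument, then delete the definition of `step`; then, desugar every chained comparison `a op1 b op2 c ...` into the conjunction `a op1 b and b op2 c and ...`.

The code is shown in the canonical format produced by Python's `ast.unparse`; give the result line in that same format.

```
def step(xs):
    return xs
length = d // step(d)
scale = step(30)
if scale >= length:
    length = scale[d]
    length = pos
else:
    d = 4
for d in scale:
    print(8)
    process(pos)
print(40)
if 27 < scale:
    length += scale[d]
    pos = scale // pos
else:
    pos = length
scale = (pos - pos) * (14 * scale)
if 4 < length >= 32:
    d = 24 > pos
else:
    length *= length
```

d = 24 > pos

Transformed code:
length = d // d
scale = 30
if scale >= length:
    length = scale[d]
    length = pos
else:
    d = 4
for d in scale:
    print(8)
    process(pos)
print(40)
if 27 < scale:
    length += scale[d]
    pos = scale // pos
else:
    pos = length
scale = (pos - pos) * (14 * scale)
if 4 < length and length >= 32:
    d = 24 > pos
else:
    length *= length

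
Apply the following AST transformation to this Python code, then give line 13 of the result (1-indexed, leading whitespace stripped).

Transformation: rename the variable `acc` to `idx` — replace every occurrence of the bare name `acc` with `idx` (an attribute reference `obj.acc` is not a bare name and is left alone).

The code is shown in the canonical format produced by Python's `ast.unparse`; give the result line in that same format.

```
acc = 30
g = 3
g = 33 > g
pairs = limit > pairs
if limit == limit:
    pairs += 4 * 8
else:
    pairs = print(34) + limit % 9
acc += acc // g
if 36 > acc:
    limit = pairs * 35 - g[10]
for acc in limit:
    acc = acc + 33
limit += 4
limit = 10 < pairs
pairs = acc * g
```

idx = idx + 33

Transformed code:
idx = 30
g = 3
g = 33 > g
pairs = limit > pairs
if limit == limit:
    pairs += 4 * 8
else:
    pairs = print(34) + limit % 9
idx += idx // g
if 36 > idx:
    limit = pairs * 35 - g[10]
for idx in limit:
    idx = idx + 33
limit += 4
limit = 10 < pairs
pairs = idx * g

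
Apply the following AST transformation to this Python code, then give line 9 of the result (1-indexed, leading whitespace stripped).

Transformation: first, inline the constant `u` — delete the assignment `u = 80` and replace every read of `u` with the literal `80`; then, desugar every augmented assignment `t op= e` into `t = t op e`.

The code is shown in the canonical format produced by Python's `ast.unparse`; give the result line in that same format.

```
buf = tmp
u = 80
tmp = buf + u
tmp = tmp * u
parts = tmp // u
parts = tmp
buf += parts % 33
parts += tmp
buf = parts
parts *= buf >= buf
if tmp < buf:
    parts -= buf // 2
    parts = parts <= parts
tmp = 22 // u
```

Transformed code:
buf = tmp
tmp = buf + 80
tmp = tmp * 80
parts = tmp // 80
parts = tmp
buf = buf + parts % 33
parts = parts + tmp
buf = parts
parts = parts * (buf >= buf)
if tmp < buf:
    parts = parts - buf // 2
    parts = parts <= parts
tmp = 22 // 80

parts = parts * (buf >= buf)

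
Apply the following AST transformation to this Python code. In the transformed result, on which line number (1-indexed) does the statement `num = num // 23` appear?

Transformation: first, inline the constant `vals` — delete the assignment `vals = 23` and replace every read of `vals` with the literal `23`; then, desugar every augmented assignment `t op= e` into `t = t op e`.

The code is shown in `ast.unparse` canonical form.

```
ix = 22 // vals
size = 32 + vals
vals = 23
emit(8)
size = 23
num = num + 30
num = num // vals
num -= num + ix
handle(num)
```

6

Transformed code:
ix = 22 // 23
size = 32 + 23
emit(8)
size = 23
num = num + 30
num = num // 23
num = num - (num + ix)
handle(num)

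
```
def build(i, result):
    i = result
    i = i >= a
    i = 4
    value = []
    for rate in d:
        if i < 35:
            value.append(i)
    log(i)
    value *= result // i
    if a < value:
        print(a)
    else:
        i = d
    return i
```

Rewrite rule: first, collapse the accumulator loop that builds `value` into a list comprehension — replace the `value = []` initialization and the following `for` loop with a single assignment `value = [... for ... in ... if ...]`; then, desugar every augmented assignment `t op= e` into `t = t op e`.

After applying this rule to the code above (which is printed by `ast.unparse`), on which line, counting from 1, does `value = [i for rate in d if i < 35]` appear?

Transformed code:
def build(i, result):
    i = result
    i = i >= a
    i = 4
    value = [i for rate in d if i < 35]
    log(i)
    value = value * (result // i)
    if a < value:
        print(a)
    else:
        i = d
    return i

5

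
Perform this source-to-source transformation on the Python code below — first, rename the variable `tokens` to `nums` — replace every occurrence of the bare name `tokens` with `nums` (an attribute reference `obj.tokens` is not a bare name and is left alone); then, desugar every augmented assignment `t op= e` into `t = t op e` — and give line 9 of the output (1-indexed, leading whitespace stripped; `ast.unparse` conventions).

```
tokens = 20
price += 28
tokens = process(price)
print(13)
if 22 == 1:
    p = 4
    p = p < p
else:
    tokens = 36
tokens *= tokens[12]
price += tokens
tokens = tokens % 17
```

nums = 36

Transformed code:
nums = 20
price = price + 28
nums = process(price)
print(13)
if 22 == 1:
    p = 4
    p = p < p
else:
    nums = 36
nums = nums * nums[12]
price = price + nums
nums = nums % 17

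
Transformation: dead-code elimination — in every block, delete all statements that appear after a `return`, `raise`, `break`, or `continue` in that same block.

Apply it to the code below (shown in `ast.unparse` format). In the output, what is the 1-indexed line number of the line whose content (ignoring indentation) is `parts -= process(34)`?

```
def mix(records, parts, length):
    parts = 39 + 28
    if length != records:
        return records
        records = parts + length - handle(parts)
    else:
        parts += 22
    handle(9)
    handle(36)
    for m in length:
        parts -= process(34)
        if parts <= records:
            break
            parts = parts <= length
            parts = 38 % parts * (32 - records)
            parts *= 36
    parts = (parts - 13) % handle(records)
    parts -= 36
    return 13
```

Transformed code:
def mix(records, parts, length):
    parts = 39 + 28
    if length != records:
        return records
    else:
        parts += 22
    handle(9)
    handle(36)
    for m in length:
        parts -= process(34)
        if parts <= records:
            break
    parts = (parts - 13) % handle(records)
    parts -= 36
    return 13

10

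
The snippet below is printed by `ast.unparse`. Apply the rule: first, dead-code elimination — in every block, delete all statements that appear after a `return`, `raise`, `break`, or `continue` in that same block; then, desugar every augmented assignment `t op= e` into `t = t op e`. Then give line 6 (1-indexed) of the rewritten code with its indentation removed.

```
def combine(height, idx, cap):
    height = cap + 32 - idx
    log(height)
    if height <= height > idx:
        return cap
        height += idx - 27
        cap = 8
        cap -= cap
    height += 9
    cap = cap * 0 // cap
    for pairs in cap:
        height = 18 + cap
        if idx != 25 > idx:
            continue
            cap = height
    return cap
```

height = height + 9

Transformed code:
def combine(height, idx, cap):
    height = cap + 32 - idx
    log(height)
    if height <= height > idx:
        return cap
    height = height + 9
    cap = cap * 0 // cap
    for pairs in cap:
        height = 18 + cap
        if idx != 25 > idx:
            continue
    return cap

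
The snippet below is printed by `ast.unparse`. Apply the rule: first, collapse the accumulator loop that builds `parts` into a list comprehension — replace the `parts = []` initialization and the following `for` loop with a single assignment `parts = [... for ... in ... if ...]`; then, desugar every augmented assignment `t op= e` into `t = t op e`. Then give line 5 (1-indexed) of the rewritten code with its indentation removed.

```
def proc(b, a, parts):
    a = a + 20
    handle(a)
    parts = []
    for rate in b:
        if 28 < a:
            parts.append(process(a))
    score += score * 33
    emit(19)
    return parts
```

Transformed code:
def proc(b, a, parts):
    a = a + 20
    handle(a)
    parts = [process(a) for rate in b if 28 < a]
    score = score + score * 33
    emit(19)
    return parts

score = score + score * 33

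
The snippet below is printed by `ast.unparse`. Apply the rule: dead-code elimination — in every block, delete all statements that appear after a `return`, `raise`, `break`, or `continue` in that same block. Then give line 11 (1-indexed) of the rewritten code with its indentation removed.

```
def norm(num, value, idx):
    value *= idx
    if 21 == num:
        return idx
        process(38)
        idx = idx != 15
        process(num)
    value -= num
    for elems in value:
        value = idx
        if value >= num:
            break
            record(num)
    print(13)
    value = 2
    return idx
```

Transformed code:
def norm(num, value, idx):
    value *= idx
    if 21 == num:
        return idx
    value -= num
    for elems in value:
        value = idx
        if value >= num:
            break
    print(13)
    value = 2
    return idx

value = 2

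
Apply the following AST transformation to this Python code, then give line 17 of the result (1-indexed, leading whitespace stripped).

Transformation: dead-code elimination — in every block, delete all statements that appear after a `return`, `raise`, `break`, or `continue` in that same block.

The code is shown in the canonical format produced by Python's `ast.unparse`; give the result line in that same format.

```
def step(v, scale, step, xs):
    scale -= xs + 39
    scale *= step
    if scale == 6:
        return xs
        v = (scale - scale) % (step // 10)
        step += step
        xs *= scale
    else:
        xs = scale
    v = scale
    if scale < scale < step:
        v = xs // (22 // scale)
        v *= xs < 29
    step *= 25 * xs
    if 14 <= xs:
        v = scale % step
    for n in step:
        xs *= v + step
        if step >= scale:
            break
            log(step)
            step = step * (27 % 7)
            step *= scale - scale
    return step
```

if step >= scale:

Transformed code:
def step(v, scale, step, xs):
    scale -= xs + 39
    scale *= step
    if scale == 6:
        return xs
    else:
        xs = scale
    v = scale
    if scale < scale < step:
        v = xs // (22 // scale)
        v *= xs < 29
    step *= 25 * xs
    if 14 <= xs:
        v = scale % step
    for n in step:
        xs *= v + step
        if step >= scale:
            break
    return step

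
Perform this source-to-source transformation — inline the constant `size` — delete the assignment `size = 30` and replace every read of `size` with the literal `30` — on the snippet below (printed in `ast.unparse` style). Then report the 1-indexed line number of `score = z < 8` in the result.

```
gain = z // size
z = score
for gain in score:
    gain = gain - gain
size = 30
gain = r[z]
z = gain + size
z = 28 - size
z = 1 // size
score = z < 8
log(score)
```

9

Transformed code:
gain = z // 30
z = score
for gain in score:
    gain = gain - gain
gain = r[z]
z = gain + 30
z = 28 - 30
z = 1 // 30
score = z < 8
log(score)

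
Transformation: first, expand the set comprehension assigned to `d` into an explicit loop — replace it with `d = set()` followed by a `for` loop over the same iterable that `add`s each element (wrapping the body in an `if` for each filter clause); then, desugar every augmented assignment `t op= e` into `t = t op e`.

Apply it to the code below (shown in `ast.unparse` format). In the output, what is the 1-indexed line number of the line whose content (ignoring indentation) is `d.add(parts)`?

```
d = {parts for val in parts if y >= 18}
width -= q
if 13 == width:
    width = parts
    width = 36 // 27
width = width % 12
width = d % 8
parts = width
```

4

Transformed code:
d = set()
for val in parts:
    if y >= 18:
        d.add(parts)
width = width - q
if 13 == width:
    width = parts
    width = 36 // 27
width = width % 12
width = d % 8
parts = width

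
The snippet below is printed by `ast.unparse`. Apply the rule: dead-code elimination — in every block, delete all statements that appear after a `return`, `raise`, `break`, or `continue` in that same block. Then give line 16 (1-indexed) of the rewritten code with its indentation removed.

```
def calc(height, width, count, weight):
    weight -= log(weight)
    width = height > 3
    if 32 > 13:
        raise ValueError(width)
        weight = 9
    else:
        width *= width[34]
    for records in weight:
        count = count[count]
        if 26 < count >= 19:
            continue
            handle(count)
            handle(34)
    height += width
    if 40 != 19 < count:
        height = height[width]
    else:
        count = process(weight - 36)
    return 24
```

Transformed code:
def calc(height, width, count, weight):
    weight -= log(weight)
    width = height > 3
    if 32 > 13:
        raise ValueError(width)
    else:
        width *= width[34]
    for records in weight:
        count = count[count]
        if 26 < count >= 19:
            continue
    height += width
    if 40 != 19 < count:
        height = height[width]
    else:
        count = process(weight - 36)
    return 24

count = process(weight - 36)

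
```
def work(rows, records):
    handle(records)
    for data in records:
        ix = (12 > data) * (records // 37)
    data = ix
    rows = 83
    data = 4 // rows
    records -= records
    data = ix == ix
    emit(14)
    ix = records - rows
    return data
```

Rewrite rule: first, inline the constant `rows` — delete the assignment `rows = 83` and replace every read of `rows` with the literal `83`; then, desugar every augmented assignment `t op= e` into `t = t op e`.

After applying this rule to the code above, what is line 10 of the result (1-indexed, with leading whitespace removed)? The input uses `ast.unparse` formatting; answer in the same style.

ix = records - 83

Transformed code:
def work(rows, records):
    handle(records)
    for data in records:
        ix = (12 > data) * (records // 37)
    data = ix
    data = 4 // 83
    records = records - records
    data = ix == ix
    emit(14)
    ix = records - 83
    return data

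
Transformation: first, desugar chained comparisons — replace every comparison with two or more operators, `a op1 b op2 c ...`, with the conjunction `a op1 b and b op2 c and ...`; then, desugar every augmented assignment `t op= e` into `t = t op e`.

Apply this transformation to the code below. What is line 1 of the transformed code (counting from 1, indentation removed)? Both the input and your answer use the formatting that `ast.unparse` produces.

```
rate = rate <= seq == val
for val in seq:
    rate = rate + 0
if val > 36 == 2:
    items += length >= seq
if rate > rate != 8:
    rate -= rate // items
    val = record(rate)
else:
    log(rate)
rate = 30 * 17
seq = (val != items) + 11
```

rate = rate <= seq and seq == val

Transformed code:
rate = rate <= seq and seq == val
for val in seq:
    rate = rate + 0
if val > 36 and 36 == 2:
    items = items + (length >= seq)
if rate > rate and rate != 8:
    rate = rate - rate // items
    val = record(rate)
else:
    log(rate)
rate = 30 * 17
seq = (val != items) + 11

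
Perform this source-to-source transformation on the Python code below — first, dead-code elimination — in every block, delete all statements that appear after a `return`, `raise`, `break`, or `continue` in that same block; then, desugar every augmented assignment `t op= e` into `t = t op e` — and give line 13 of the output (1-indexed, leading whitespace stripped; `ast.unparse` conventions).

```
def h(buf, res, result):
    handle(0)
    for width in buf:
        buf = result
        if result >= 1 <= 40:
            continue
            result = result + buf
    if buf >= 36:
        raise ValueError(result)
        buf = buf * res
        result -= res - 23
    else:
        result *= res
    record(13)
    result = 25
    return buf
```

return buf

Transformed code:
def h(buf, res, result):
    handle(0)
    for width in buf:
        buf = result
        if result >= 1 <= 40:
            continue
    if buf >= 36:
        raise ValueError(result)
    else:
        result = result * res
    record(13)
    result = 25
    return buf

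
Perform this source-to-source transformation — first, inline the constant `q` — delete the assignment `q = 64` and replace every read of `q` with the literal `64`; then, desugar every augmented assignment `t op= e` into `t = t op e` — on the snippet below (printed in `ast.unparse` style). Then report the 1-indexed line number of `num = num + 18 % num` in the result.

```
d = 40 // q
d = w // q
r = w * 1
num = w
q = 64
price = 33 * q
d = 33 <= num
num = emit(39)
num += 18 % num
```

8

Transformed code:
d = 40 // 64
d = w // 64
r = w * 1
num = w
price = 33 * 64
d = 33 <= num
num = emit(39)
num = num + 18 % num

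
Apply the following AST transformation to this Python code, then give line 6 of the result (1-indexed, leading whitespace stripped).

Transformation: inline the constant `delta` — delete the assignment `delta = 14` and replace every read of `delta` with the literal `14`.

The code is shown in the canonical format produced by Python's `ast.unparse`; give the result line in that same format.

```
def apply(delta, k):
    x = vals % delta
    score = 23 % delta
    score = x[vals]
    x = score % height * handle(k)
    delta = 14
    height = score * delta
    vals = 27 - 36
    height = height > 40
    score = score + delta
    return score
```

Transformed code:
def apply(delta, k):
    x = vals % 14
    score = 23 % 14
    score = x[vals]
    x = score % height * handle(k)
    height = score * 14
    vals = 27 - 36
    height = height > 40
    score = score + 14
    return score

height = score * 14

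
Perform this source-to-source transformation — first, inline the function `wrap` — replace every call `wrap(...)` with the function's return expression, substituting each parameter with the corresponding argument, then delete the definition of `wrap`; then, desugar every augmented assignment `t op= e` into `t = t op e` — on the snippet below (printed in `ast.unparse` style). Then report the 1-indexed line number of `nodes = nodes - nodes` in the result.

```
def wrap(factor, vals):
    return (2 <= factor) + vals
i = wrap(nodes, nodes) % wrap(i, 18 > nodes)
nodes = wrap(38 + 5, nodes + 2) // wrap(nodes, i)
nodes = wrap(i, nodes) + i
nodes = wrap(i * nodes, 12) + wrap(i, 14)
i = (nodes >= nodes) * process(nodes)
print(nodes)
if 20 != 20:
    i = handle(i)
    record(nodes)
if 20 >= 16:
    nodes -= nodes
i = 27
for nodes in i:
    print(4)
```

Transformed code:
i = ((2 <= nodes) + nodes) % ((2 <= i) + (18 > nodes))
nodes = ((2 <= 38 + 5) + (nodes + 2)) // ((2 <= nodes) + i)
nodes = (2 <= i) + nodes + i
nodes = (2 <= i * nodes) + 12 + ((2 <= i) + 14)
i = (nodes >= nodes) * process(nodes)
print(nodes)
if 20 != 20:
    i = handle(i)
    record(nodes)
if 20 >= 16:
    nodes = nodes - nodes
i = 27
for nodes in i:
    print(4)

11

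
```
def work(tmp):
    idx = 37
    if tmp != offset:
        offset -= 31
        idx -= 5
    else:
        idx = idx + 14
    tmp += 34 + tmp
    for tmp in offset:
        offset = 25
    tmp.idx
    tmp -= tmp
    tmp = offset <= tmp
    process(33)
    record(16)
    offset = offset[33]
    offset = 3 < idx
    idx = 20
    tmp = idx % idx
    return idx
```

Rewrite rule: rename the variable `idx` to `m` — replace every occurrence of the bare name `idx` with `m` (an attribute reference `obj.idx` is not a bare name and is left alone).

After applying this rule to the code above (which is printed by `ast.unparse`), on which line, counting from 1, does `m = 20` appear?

18

Transformed code:
def work(tmp):
    m = 37
    if tmp != offset:
        offset -= 31
        m -= 5
    else:
        m = m + 14
    tmp += 34 + tmp
    for tmp in offset:
        offset = 25
    tmp.idx
    tmp -= tmp
    tmp = offset <= tmp
    process(33)
    record(16)
    offset = offset[33]
    offset = 3 < m
    m = 20
    tmp = m % m
    return m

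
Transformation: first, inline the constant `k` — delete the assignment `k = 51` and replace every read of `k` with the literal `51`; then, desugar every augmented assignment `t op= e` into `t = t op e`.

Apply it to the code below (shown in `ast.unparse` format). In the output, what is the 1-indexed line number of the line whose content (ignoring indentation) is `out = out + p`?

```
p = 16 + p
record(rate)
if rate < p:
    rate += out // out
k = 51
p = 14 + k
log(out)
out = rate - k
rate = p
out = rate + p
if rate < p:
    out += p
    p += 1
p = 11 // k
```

Transformed code:
p = 16 + p
record(rate)
if rate < p:
    rate = rate + out // out
p = 14 + 51
log(out)
out = rate - 51
rate = p
out = rate + p
if rate < p:
    out = out + p
    p = p + 1
p = 11 // 51

11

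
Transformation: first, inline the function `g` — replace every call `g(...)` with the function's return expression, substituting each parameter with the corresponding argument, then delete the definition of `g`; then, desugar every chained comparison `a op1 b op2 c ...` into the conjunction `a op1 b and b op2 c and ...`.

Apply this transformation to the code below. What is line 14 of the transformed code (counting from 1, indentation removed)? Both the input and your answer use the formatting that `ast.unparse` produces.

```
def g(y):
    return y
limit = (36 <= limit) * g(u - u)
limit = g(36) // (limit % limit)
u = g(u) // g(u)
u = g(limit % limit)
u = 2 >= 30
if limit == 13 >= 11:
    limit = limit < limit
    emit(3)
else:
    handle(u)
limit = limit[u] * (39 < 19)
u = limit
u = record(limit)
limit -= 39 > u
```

limit -= 39 > u

Transformed code:
limit = (36 <= limit) * (u - u)
limit = 36 // (limit % limit)
u = u // u
u = limit % limit
u = 2 >= 30
if limit == 13 and 13 >= 11:
    limit = limit < limit
    emit(3)
else:
    handle(u)
limit = limit[u] * (39 < 19)
u = limit
u = record(limit)
limit -= 39 > u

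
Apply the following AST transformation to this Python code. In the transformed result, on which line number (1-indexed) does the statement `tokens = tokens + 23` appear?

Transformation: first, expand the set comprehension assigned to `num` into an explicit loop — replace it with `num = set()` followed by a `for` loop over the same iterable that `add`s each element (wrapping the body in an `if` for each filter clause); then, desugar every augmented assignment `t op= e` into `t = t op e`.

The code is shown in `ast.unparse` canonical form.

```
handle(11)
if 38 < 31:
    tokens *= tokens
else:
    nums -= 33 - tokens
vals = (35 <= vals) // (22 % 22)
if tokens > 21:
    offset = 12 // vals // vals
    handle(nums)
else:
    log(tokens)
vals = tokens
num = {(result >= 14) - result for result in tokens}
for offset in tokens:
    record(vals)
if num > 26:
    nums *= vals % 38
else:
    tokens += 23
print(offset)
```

Transformed code:
handle(11)
if 38 < 31:
    tokens = tokens * tokens
else:
    nums = nums - (33 - tokens)
vals = (35 <= vals) // (22 % 22)
if tokens > 21:
    offset = 12 // vals // vals
    handle(nums)
else:
    log(tokens)
vals = tokens
num = set()
for result in tokens:
    num.add((result >= 14) - result)
for offset in tokens:
    record(vals)
if num > 26:
    nums = nums * (vals % 38)
else:
    tokens = tokens + 23
print(offset)

21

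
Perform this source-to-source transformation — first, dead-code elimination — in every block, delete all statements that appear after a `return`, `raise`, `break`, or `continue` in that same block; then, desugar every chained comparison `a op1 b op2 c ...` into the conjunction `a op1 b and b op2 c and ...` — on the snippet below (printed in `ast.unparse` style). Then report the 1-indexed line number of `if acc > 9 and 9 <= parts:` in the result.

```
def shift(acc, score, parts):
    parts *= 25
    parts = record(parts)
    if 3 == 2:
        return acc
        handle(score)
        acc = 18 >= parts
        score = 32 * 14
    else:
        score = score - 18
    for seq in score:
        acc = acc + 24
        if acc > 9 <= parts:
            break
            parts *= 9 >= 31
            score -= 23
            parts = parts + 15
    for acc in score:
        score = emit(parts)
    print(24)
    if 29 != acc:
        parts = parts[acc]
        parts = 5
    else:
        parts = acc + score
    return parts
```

10

Transformed code:
def shift(acc, score, parts):
    parts *= 25
    parts = record(parts)
    if 3 == 2:
        return acc
    else:
        score = score - 18
    for seq in score:
        acc = acc + 24
        if acc > 9 and 9 <= parts:
            break
    for acc in score:
        score = emit(parts)
    print(24)
    if 29 != acc:
        parts = parts[acc]
        parts = 5
    else:
        parts = acc + score
    return parts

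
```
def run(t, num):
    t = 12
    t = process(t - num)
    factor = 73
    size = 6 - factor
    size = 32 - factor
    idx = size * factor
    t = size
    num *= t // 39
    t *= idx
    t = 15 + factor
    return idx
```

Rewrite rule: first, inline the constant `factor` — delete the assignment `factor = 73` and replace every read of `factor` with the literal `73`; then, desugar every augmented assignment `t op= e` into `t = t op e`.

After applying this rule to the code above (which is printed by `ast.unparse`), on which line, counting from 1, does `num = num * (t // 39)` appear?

Transformed code:
def run(t, num):
    t = 12
    t = process(t - num)
    size = 6 - 73
    size = 32 - 73
    idx = size * 73
    t = size
    num = num * (t // 39)
    t = t * idx
    t = 15 + 73
    return idx

8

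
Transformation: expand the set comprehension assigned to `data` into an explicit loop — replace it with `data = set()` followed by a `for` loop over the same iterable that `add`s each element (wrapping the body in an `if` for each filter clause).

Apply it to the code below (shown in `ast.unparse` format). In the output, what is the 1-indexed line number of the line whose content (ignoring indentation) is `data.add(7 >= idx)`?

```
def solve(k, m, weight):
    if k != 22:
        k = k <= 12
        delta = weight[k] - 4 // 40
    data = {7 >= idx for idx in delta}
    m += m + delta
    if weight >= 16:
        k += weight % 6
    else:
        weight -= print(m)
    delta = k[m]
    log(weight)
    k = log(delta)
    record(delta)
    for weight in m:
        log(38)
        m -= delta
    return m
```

7

Transformed code:
def solve(k, m, weight):
    if k != 22:
        k = k <= 12
        delta = weight[k] - 4 // 40
    data = set()
    for idx in delta:
        data.add(7 >= idx)
    m += m + delta
    if weight >= 16:
        k += weight % 6
    else:
        weight -= print(m)
    delta = k[m]
    log(weight)
    k = log(delta)
    record(delta)
    for weight in m:
        log(38)
        m -= delta
    return m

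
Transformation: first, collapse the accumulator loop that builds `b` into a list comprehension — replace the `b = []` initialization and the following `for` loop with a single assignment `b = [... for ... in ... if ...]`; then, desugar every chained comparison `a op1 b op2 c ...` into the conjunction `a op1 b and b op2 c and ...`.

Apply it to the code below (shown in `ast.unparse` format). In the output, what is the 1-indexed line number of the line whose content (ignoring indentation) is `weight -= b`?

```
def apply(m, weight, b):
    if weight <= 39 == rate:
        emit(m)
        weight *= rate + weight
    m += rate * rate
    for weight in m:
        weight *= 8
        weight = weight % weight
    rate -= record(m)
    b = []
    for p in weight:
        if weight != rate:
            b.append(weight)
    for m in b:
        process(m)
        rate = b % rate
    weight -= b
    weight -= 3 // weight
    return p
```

14

Transformed code:
def apply(m, weight, b):
    if weight <= 39 and 39 == rate:
        emit(m)
        weight *= rate + weight
    m += rate * rate
    for weight in m:
        weight *= 8
        weight = weight % weight
    rate -= record(m)
    b = [weight for p in weight if weight != rate]
    for m in b:
        process(m)
        rate = b % rate
    weight -= b
    weight -= 3 // weight
    return p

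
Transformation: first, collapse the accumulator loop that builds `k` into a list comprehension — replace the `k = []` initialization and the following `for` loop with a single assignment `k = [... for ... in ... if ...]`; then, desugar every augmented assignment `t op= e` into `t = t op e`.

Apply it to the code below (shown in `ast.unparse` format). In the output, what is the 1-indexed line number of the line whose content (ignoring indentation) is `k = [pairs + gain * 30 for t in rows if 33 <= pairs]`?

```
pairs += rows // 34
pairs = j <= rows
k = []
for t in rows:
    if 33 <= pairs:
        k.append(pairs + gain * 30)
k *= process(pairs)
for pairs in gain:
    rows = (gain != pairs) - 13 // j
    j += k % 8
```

Transformed code:
pairs = pairs + rows // 34
pairs = j <= rows
k = [pairs + gain * 30 for t in rows if 33 <= pairs]
k = k * process(pairs)
for pairs in gain:
    rows = (gain != pairs) - 13 // j
    j = j + k % 8

3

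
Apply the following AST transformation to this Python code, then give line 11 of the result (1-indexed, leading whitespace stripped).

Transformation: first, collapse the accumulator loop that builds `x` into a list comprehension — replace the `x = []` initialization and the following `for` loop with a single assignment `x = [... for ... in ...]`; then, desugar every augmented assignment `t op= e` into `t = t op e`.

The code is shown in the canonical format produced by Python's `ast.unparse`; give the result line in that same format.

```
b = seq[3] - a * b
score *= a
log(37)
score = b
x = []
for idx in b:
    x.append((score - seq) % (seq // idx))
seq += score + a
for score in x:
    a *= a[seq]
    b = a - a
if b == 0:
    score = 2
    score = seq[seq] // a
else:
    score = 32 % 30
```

score = 2

Transformed code:
b = seq[3] - a * b
score = score * a
log(37)
score = b
x = [(score - seq) % (seq // idx) for idx in b]
seq = seq + (score + a)
for score in x:
    a = a * a[seq]
    b = a - a
if b == 0:
    score = 2
    score = seq[seq] // a
else:
    score = 32 % 30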